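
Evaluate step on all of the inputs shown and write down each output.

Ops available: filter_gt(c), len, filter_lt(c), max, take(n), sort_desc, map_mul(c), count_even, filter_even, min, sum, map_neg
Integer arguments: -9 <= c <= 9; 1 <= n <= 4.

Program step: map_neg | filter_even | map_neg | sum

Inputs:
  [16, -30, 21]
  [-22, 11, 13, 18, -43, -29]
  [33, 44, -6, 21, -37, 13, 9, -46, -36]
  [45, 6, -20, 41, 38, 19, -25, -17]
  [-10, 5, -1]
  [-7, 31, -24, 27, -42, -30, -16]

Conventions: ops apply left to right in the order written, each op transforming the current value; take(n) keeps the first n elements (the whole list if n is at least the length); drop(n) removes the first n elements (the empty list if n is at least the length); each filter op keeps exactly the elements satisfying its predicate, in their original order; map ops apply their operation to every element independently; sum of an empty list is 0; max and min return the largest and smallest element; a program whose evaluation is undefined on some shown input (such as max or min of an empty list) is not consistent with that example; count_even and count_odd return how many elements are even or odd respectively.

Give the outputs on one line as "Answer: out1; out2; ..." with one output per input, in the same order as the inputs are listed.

Execution, op by op:
  [16, -30, 21] -> [-16, 30, -21] -> [-16, 30] -> [16, -30] -> -14
  [-22, 11, 13, 18, -43, -29] -> [22, -11, -13, -18, 43, 29] -> [22, -18] -> [-22, 18] -> -4
  [33, 44, -6, 21, -37, 13, 9, -46, -36] -> [-33, -44, 6, -21, 37, -13, -9, 46, 36] -> [-44, 6, 46, 36] -> [44, -6, -46, -36] -> -44
  [45, 6, -20, 41, 38, 19, -25, -17] -> [-45, -6, 20, -41, -38, -19, 25, 17] -> [-6, 20, -38] -> [6, -20, 38] -> 24
  [-10, 5, -1] -> [10, -5, 1] -> [10] -> [-10] -> -10
  [-7, 31, -24, 27, -42, -30, -16] -> [7, -31, 24, -27, 42, 30, 16] -> [24, 42, 30, 16] -> [-24, -42, -30, -16] -> -112

-14; -4; -44; 24; -10; -112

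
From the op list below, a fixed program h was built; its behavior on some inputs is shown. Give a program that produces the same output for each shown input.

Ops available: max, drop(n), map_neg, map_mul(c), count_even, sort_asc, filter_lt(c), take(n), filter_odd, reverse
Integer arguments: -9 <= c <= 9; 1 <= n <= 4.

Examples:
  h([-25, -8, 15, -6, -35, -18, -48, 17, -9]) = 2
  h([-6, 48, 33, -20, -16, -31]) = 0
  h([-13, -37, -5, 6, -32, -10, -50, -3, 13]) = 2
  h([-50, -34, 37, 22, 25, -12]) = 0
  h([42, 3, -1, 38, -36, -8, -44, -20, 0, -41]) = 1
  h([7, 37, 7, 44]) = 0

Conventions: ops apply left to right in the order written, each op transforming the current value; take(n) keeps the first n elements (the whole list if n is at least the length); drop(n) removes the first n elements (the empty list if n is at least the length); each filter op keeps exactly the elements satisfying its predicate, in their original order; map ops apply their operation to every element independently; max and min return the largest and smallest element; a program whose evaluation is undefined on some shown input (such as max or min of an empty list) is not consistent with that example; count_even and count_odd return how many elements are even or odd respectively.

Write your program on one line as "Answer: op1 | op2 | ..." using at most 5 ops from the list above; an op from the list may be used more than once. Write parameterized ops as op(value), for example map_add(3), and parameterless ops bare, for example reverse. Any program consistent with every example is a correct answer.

filter_lt(-6) | drop(3) | sort_asc | count_even

Check, running the answer program on each example:
  [-25, -8, 15, -6, -35, -18, -48, 17, -9] -> [-25, -8, -35, -18, -48, -9] -> [-18, -48, -9] -> [-48, -18, -9] -> 2
  [-6, 48, 33, -20, -16, -31] -> [-20, -16, -31] -> [] -> [] -> 0
  [-13, -37, -5, 6, -32, -10, -50, -3, 13] -> [-13, -37, -32, -10, -50] -> [-10, -50] -> [-50, -10] -> 2
  [-50, -34, 37, 22, 25, -12] -> [-50, -34, -12] -> [] -> [] -> 0
  [42, 3, -1, 38, -36, -8, -44, -20, 0, -41] -> [-36, -8, -44, -20, -41] -> [-20, -41] -> [-41, -20] -> 1
  [7, 37, 7, 44] -> [] -> [] -> [] -> 0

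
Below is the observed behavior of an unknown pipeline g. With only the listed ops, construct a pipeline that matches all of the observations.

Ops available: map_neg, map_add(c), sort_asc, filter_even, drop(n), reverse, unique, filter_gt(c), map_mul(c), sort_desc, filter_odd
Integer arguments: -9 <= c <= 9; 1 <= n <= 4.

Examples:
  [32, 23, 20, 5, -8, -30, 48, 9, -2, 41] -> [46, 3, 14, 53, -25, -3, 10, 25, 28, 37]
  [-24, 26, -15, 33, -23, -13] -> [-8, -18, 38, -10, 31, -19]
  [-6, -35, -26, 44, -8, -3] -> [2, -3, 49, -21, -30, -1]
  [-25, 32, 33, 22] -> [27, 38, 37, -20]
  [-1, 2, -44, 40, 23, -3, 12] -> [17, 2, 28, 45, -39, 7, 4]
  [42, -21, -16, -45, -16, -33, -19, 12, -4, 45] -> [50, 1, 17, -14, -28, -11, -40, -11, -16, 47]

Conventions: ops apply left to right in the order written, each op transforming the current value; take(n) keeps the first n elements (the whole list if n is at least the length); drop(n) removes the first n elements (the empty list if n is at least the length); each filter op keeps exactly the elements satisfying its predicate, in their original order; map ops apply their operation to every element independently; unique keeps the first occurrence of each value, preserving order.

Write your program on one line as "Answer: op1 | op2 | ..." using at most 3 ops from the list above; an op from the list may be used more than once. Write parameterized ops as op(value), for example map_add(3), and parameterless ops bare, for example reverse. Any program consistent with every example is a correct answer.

reverse | map_add(5)

Check, running the answer program on each example:
  [32, 23, 20, 5, -8, -30, 48, 9, -2, 41] -> [41, -2, 9, 48, -30, -8, 5, 20, 23, 32] -> [46, 3, 14, 53, -25, -3, 10, 25, 28, 37]
  [-24, 26, -15, 33, -23, -13] -> [-13, -23, 33, -15, 26, -24] -> [-8, -18, 38, -10, 31, -19]
  [-6, -35, -26, 44, -8, -3] -> [-3, -8, 44, -26, -35, -6] -> [2, -3, 49, -21, -30, -1]
  [-25, 32, 33, 22] -> [22, 33, 32, -25] -> [27, 38, 37, -20]
  [-1, 2, -44, 40, 23, -3, 12] -> [12, -3, 23, 40, -44, 2, -1] -> [17, 2, 28, 45, -39, 7, 4]
  [42, -21, -16, -45, -16, -33, -19, 12, -4, 45] -> [45, -4, 12, -19, -33, -16, -45, -16, -21, 42] -> [50, 1, 17, -14, -28, -11, -40, -11, -16, 47]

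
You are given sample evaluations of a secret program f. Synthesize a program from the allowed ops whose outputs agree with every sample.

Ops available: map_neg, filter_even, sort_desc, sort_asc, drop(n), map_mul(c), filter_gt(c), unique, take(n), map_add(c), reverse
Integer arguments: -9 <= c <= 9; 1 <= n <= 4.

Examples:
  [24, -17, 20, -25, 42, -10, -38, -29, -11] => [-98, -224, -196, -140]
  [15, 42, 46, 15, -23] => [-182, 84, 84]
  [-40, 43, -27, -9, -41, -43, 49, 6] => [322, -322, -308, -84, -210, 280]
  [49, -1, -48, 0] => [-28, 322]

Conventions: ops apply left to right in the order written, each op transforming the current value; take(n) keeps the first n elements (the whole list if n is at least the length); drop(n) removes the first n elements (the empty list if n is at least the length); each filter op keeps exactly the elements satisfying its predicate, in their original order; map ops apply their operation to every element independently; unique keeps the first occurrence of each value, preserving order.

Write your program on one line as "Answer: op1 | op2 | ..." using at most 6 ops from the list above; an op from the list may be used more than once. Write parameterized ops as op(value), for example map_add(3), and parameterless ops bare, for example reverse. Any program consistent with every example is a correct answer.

map_neg | reverse | map_add(3) | map_mul(-7) | filter_even

Check, running the answer program on each example:
  [24, -17, 20, -25, 42, -10, -38, -29, -11] -> [-24, 17, -20, 25, -42, 10, 38, 29, 11] -> [11, 29, 38, 10, -42, 25, -20, 17, -24] -> [14, 32, 41, 13, -39, 28, -17, 20, -21] -> [-98, -224, -287, -91, 273, -196, 119, -140, 147] -> [-98, -224, -196, -140]
  [15, 42, 46, 15, -23] -> [-15, -42, -46, -15, 23] -> [23, -15, -46, -42, -15] -> [26, -12, -43, -39, -12] -> [-182, 84, 301, 273, 84] -> [-182, 84, 84]
  [-40, 43, -27, -9, -41, -43, 49, 6] -> [40, -43, 27, 9, 41, 43, -49, -6] -> [-6, -49, 43, 41, 9, 27, -43, 40] -> [-3, -46, 46, 44, 12, 30, -40, 43] -> [21, 322, -322, -308, -84, -210, 280, -301] -> [322, -322, -308, -84, -210, 280]
  [49, -1, -48, 0] -> [-49, 1, 48, 0] -> [0, 48, 1, -49] -> [3, 51, 4, -46] -> [-21, -357, -28, 322] -> [-28, 322]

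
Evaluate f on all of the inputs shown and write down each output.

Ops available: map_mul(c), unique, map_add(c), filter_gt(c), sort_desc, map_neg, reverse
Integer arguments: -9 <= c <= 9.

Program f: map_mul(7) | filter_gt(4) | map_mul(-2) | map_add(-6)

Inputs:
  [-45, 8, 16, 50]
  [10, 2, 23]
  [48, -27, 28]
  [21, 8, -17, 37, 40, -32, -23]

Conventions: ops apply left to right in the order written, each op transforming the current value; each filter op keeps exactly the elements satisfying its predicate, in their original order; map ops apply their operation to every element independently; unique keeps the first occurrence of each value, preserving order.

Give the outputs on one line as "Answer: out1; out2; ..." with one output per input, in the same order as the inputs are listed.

Execution, op by op:
  [-45, 8, 16, 50] -> [-315, 56, 112, 350] -> [56, 112, 350] -> [-112, -224, -700] -> [-118, -230, -706]
  [10, 2, 23] -> [70, 14, 161] -> [70, 14, 161] -> [-140, -28, -322] -> [-146, -34, -328]
  [48, -27, 28] -> [336, -189, 196] -> [336, 196] -> [-672, -392] -> [-678, -398]
  [21, 8, -17, 37, 40, -32, -23] -> [147, 56, -119, 259, 280, -224, -161] -> [147, 56, 259, 280] -> [-294, -112, -518, -560] -> [-300, -118, -524, -566]

[-118, -230, -706]; [-146, -34, -328]; [-678, -398]; [-300, -118, -524, -566]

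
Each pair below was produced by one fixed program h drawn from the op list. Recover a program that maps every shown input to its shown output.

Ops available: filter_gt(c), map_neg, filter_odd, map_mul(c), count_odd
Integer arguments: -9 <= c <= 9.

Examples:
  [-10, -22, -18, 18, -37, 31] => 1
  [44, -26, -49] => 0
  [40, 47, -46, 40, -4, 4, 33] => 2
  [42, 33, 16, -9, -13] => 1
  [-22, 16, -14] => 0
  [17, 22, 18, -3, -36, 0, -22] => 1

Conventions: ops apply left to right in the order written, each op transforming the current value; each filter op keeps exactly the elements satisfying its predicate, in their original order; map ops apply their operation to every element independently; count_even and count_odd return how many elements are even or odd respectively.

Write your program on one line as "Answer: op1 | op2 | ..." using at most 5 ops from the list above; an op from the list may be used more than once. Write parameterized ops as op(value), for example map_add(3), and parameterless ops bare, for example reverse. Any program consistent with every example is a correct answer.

filter_gt(0) | map_neg | filter_odd | count_odd

Check, running the answer program on each example:
  [-10, -22, -18, 18, -37, 31] -> [18, 31] -> [-18, -31] -> [-31] -> 1
  [44, -26, -49] -> [44] -> [-44] -> [] -> 0
  [40, 47, -46, 40, -4, 4, 33] -> [40, 47, 40, 4, 33] -> [-40, -47, -40, -4, -33] -> [-47, -33] -> 2
  [42, 33, 16, -9, -13] -> [42, 33, 16] -> [-42, -33, -16] -> [-33] -> 1
  [-22, 16, -14] -> [16] -> [-16] -> [] -> 0
  [17, 22, 18, -3, -36, 0, -22] -> [17, 22, 18] -> [-17, -22, -18] -> [-17] -> 1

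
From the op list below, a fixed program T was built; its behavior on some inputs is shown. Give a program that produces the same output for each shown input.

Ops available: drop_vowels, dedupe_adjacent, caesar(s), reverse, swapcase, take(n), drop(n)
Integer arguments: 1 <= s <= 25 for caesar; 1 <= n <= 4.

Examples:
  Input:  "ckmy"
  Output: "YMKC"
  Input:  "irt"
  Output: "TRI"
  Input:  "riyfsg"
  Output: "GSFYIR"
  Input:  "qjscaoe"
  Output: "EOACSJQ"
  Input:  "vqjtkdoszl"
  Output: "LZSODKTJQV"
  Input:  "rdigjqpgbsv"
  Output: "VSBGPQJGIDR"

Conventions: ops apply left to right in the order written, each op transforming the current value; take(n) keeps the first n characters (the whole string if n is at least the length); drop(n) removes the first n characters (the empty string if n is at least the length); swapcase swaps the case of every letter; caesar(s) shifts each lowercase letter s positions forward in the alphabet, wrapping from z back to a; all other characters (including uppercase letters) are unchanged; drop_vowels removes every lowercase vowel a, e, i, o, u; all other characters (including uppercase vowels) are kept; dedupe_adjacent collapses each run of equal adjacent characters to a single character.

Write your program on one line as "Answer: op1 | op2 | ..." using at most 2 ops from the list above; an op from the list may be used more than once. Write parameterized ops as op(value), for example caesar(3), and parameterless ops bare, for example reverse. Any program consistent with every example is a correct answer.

reverse | swapcase

Check, running the answer program on each example:
  "ckmy" -> "ymkc" -> "YMKC"
  "irt" -> "tri" -> "TRI"
  "riyfsg" -> "gsfyir" -> "GSFYIR"
  "qjscaoe" -> "eoacsjq" -> "EOACSJQ"
  "vqjtkdoszl" -> "lzsodktjqv" -> "LZSODKTJQV"
  "rdigjqpgbsv" -> "vsbgpqjgidr" -> "VSBGPQJGIDR"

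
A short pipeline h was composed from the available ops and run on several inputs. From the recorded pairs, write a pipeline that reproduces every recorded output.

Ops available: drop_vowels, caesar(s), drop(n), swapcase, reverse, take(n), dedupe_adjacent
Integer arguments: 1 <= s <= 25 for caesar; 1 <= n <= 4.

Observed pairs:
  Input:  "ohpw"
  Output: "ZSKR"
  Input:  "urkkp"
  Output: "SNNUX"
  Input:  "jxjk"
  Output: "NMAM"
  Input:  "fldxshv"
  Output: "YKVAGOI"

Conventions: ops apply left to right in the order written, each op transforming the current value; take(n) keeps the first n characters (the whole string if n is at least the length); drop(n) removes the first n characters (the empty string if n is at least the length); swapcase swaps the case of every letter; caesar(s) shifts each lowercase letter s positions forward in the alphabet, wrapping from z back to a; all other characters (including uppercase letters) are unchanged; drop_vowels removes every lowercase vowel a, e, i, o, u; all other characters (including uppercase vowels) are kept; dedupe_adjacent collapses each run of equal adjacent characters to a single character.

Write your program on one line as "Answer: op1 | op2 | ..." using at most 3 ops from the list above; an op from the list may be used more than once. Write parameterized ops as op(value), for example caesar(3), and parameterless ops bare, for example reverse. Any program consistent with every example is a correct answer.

caesar(3) | reverse | swapcase

Check, running the answer program on each example:
  "ohpw" -> "rksz" -> "zskr" -> "ZSKR"
  "urkkp" -> "xunns" -> "snnux" -> "SNNUX"
  "jxjk" -> "mamn" -> "nmam" -> "NMAM"
  "fldxshv" -> "iogavky" -> "ykvagoi" -> "YKVAGOI"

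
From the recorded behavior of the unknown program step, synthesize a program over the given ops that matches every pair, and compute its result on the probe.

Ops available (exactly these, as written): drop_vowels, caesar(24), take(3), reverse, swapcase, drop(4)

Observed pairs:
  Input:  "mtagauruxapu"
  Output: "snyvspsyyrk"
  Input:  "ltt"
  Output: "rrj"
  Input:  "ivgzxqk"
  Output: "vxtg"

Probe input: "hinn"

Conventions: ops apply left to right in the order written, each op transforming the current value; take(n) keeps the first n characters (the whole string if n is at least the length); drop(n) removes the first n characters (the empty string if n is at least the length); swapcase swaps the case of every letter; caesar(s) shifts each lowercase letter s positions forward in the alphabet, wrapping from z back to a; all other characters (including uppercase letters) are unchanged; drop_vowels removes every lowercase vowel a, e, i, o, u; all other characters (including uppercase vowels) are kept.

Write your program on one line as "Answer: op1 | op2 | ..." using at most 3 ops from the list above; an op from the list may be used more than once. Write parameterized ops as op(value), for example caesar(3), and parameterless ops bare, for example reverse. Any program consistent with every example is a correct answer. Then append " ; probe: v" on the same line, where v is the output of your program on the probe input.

caesar(24) | drop_vowels | reverse ; probe: "llgf"

Check, running the answer program on each example:
  "mtagauruxapu" -> "kryeyspsvyns" -> "kryyspsvyns" -> "snyvspsyyrk"
  "ltt" -> "jrr" -> "jrr" -> "rrj"
  "ivgzxqk" -> "gtexvoi" -> "gtxv" -> "vxtg"
  probe: "hinn" -> "fgll" -> "fgll" -> "llgf"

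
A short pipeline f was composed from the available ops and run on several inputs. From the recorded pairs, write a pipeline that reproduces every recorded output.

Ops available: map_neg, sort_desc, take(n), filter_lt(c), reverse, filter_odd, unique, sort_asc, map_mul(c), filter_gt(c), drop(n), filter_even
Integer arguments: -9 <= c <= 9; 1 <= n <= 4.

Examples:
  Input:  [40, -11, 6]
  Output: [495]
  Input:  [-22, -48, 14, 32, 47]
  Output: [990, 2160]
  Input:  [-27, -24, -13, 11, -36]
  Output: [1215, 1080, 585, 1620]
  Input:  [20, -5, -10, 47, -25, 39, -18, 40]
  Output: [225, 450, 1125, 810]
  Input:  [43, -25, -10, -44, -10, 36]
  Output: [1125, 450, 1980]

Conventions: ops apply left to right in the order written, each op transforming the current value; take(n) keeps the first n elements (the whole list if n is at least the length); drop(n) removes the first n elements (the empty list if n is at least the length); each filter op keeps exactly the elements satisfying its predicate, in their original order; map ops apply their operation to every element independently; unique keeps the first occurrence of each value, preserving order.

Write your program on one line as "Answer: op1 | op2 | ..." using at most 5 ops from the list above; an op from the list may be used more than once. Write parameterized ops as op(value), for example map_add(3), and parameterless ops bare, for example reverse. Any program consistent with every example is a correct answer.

map_mul(5) | filter_lt(1) | map_mul(9) | unique | map_neg

Check, running the answer program on each example:
  [40, -11, 6] -> [200, -55, 30] -> [-55] -> [-495] -> [-495] -> [495]
  [-22, -48, 14, 32, 47] -> [-110, -240, 70, 160, 235] -> [-110, -240] -> [-990, -2160] -> [-990, -2160] -> [990, 2160]
  [-27, -24, -13, 11, -36] -> [-135, -120, -65, 55, -180] -> [-135, -120, -65, -180] -> [-1215, -1080, -585, -1620] -> [-1215, -1080, -585, -1620] -> [1215, 1080, 585, 1620]
  [20, -5, -10, 47, -25, 39, -18, 40] -> [100, -25, -50, 235, -125, 195, -90, 200] -> [-25, -50, -125, -90] -> [-225, -450, -1125, -810] -> [-225, -450, -1125, -810] -> [225, 450, 1125, 810]
  [43, -25, -10, -44, -10, 36] -> [215, -125, -50, -220, -50, 180] -> [-125, -50, -220, -50] -> [-1125, -450, -1980, -450] -> [-1125, -450, -1980] -> [1125, 450, 1980]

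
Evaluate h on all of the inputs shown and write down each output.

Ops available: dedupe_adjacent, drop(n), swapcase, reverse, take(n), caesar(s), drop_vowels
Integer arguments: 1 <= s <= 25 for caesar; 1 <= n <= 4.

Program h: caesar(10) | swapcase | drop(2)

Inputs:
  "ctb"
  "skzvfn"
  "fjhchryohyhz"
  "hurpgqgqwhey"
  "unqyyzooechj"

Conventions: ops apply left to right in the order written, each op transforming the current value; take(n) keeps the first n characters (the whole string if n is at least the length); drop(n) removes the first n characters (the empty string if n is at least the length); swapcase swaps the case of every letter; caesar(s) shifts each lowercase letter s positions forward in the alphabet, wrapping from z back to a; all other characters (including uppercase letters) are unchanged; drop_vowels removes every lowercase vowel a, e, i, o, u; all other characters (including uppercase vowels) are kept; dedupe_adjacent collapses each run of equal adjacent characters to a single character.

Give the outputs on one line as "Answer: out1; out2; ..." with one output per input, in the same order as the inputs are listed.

"L"; "JFPX"; "RMRBIYRIRJ"; "BZQAQAGROI"; "AIIJYYOMRT"

Execution, op by op:
  "ctb" -> "mdl" -> "MDL" -> "L"
  "skzvfn" -> "cujfpx" -> "CUJFPX" -> "JFPX"
  "fjhchryohyhz" -> "ptrmrbiyrirj" -> "PTRMRBIYRIRJ" -> "RMRBIYRIRJ"
  "hurpgqgqwhey" -> "rebzqaqagroi" -> "REBZQAQAGROI" -> "BZQAQAGROI"
  "unqyyzooechj" -> "exaiijyyomrt" -> "EXAIIJYYOMRT" -> "AIIJYYOMRT"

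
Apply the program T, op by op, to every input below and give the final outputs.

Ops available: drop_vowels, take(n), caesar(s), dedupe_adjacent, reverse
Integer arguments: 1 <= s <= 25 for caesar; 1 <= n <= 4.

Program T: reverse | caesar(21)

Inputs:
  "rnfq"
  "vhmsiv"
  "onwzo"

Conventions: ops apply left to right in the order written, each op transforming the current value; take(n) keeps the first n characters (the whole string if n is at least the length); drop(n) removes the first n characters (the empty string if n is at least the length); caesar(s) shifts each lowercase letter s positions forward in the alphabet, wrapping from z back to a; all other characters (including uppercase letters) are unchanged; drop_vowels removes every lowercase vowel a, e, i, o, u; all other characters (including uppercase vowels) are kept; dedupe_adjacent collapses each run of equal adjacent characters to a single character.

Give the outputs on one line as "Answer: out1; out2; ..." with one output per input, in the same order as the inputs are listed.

"laim"; "qdnhcq"; "jurij"

Execution, op by op:
  "rnfq" -> "qfnr" -> "laim"
  "vhmsiv" -> "vismhv" -> "qdnhcq"
  "onwzo" -> "ozwno" -> "jurij"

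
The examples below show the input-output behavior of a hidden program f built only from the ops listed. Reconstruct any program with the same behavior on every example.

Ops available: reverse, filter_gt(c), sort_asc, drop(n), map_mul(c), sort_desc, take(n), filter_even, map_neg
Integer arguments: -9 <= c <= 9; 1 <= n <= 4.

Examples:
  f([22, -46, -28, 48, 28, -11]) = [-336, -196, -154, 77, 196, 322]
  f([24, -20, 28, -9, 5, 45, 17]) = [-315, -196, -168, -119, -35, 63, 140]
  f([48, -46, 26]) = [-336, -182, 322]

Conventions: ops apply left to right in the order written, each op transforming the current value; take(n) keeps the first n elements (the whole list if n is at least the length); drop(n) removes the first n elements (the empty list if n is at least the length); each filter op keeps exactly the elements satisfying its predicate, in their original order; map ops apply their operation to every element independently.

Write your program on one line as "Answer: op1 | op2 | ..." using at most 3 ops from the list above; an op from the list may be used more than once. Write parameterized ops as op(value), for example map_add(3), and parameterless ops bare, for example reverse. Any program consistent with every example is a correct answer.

map_mul(-7) | sort_asc

Check, running the answer program on each example:
  [22, -46, -28, 48, 28, -11] -> [-154, 322, 196, -336, -196, 77] -> [-336, -196, -154, 77, 196, 322]
  [24, -20, 28, -9, 5, 45, 17] -> [-168, 140, -196, 63, -35, -315, -119] -> [-315, -196, -168, -119, -35, 63, 140]
  [48, -46, 26] -> [-336, 322, -182] -> [-336, -182, 322]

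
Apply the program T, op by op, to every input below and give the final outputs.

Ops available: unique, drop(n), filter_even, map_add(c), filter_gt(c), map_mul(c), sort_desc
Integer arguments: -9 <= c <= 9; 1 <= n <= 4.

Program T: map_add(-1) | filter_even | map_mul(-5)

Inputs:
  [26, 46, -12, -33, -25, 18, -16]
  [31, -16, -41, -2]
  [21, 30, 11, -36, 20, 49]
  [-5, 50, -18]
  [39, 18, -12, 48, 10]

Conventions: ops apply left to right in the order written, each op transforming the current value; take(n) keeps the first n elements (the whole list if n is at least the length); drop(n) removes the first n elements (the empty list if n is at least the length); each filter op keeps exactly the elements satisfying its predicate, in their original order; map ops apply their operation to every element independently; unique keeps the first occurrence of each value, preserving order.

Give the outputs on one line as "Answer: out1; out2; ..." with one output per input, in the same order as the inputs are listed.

[170, 130]; [-150, 210]; [-100, -50, -240]; [30]; [-190]

Execution, op by op:
  [26, 46, -12, -33, -25, 18, -16] -> [25, 45, -13, -34, -26, 17, -17] -> [-34, -26] -> [170, 130]
  [31, -16, -41, -2] -> [30, -17, -42, -3] -> [30, -42] -> [-150, 210]
  [21, 30, 11, -36, 20, 49] -> [20, 29, 10, -37, 19, 48] -> [20, 10, 48] -> [-100, -50, -240]
  [-5, 50, -18] -> [-6, 49, -19] -> [-6] -> [30]
  [39, 18, -12, 48, 10] -> [38, 17, -13, 47, 9] -> [38] -> [-190]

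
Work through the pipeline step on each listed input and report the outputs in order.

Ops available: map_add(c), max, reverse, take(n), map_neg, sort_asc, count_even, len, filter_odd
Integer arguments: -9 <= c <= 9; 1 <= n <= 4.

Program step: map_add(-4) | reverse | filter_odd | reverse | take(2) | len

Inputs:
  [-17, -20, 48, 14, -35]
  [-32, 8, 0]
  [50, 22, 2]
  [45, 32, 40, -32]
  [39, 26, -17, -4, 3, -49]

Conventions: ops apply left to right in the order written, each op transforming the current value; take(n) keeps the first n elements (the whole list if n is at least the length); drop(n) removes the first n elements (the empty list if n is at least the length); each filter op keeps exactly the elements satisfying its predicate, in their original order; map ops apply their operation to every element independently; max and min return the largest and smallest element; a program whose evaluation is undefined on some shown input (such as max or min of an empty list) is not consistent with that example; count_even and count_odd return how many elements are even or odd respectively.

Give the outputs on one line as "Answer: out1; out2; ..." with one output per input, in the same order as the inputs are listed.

Execution, op by op:
  [-17, -20, 48, 14, -35] -> [-21, -24, 44, 10, -39] -> [-39, 10, 44, -24, -21] -> [-39, -21] -> [-21, -39] -> [-21, -39] -> 2
  [-32, 8, 0] -> [-36, 4, -4] -> [-4, 4, -36] -> [] -> [] -> [] -> 0
  [50, 22, 2] -> [46, 18, -2] -> [-2, 18, 46] -> [] -> [] -> [] -> 0
  [45, 32, 40, -32] -> [41, 28, 36, -36] -> [-36, 36, 28, 41] -> [41] -> [41] -> [41] -> 1
  [39, 26, -17, -4, 3, -49] -> [35, 22, -21, -8, -1, -53] -> [-53, -1, -8, -21, 22, 35] -> [-53, -1, -21, 35] -> [35, -21, -1, -53] -> [35, -21] -> 2

2; 0; 0; 1; 2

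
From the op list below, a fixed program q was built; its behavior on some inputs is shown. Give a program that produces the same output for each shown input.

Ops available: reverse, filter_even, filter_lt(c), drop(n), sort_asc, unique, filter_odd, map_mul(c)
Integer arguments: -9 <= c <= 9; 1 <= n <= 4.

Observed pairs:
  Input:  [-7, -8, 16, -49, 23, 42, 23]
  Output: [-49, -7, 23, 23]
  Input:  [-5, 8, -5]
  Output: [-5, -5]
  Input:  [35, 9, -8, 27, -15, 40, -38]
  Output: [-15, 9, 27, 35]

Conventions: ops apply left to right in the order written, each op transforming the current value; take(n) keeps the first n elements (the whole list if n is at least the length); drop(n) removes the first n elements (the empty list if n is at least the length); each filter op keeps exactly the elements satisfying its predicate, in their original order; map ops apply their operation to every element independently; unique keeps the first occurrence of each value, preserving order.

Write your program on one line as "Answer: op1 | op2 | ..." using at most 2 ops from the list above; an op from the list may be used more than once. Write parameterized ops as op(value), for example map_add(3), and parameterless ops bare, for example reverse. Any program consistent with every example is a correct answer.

sort_asc | filter_odd

Check, running the answer program on each example:
  [-7, -8, 16, -49, 23, 42, 23] -> [-49, -8, -7, 16, 23, 23, 42] -> [-49, -7, 23, 23]
  [-5, 8, -5] -> [-5, -5, 8] -> [-5, -5]
  [35, 9, -8, 27, -15, 40, -38] -> [-38, -15, -8, 9, 27, 35, 40] -> [-15, 9, 27, 35]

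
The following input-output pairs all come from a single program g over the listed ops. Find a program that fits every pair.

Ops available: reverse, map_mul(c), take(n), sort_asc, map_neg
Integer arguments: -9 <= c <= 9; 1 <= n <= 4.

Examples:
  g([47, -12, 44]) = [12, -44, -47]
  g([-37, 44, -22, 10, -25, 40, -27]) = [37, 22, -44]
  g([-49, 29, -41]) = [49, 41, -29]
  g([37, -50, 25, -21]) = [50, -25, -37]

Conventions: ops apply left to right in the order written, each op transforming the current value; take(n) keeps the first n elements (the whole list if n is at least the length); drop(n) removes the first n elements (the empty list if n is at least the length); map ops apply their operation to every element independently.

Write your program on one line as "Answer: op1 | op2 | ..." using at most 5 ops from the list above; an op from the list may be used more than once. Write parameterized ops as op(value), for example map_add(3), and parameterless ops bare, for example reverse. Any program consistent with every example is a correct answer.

take(3) | map_neg | sort_asc | reverse

Check, running the answer program on each example:
  [47, -12, 44] -> [47, -12, 44] -> [-47, 12, -44] -> [-47, -44, 12] -> [12, -44, -47]
  [-37, 44, -22, 10, -25, 40, -27] -> [-37, 44, -22] -> [37, -44, 22] -> [-44, 22, 37] -> [37, 22, -44]
  [-49, 29, -41] -> [-49, 29, -41] -> [49, -29, 41] -> [-29, 41, 49] -> [49, 41, -29]
  [37, -50, 25, -21] -> [37, -50, 25] -> [-37, 50, -25] -> [-37, -25, 50] -> [50, -25, -37]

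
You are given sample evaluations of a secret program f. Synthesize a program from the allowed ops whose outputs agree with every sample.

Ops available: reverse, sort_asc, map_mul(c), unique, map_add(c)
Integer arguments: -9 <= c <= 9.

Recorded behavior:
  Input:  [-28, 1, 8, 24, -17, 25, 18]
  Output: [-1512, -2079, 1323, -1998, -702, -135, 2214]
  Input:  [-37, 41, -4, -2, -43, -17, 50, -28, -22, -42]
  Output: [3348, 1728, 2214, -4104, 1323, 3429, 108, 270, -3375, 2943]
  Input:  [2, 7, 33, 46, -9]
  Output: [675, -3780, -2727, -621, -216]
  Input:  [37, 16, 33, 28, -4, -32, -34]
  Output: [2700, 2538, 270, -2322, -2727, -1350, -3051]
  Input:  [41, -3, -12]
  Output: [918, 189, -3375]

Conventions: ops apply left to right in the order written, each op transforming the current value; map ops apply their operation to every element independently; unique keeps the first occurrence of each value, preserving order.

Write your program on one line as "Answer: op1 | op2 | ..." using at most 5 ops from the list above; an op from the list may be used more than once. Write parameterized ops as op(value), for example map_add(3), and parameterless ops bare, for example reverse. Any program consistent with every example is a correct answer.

map_mul(-9) | reverse | map_add(-5) | map_add(-1) | map_mul(9)

Check, running the answer program on each example:
  [-28, 1, 8, 24, -17, 25, 18] -> [252, -9, -72, -216, 153, -225, -162] -> [-162, -225, 153, -216, -72, -9, 252] -> [-167, -230, 148, -221, -77, -14, 247] -> [-168, -231, 147, -222, -78, -15, 246] -> [-1512, -2079, 1323, -1998, -702, -135, 2214]
  [-37, 41, -4, -2, -43, -17, 50, -28, -22, -42] -> [333, -369, 36, 18, 387, 153, -450, 252, 198, 378] -> [378, 198, 252, -450, 153, 387, 18, 36, -369, 333] -> [373, 193, 247, -455, 148, 382, 13, 31, -374, 328] -> [372, 192, 246, -456, 147, 381, 12, 30, -375, 327] -> [3348, 1728, 2214, -4104, 1323, 3429, 108, 270, -3375, 2943]
  [2, 7, 33, 46, -9] -> [-18, -63, -297, -414, 81] -> [81, -414, -297, -63, -18] -> [76, -419, -302, -68, -23] -> [75, -420, -303, -69, -24] -> [675, -3780, -2727, -621, -216]
  [37, 16, 33, 28, -4, -32, -34] -> [-333, -144, -297, -252, 36, 288, 306] -> [306, 288, 36, -252, -297, -144, -333] -> [301, 283, 31, -257, -302, -149, -338] -> [300, 282, 30, -258, -303, -150, -339] -> [2700, 2538, 270, -2322, -2727, -1350, -3051]
  [41, -3, -12] -> [-369, 27, 108] -> [108, 27, -369] -> [103, 22, -374] -> [102, 21, -375] -> [918, 189, -3375]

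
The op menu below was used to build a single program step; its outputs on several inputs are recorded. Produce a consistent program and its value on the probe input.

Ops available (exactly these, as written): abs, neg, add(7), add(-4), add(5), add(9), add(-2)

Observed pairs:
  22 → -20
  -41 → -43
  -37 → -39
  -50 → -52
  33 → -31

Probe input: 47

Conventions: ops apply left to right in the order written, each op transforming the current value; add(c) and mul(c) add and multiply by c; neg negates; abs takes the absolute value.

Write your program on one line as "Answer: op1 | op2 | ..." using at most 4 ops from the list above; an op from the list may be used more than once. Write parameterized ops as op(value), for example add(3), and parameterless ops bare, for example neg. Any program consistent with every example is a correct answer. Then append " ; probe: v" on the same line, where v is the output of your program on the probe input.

add(-2) | abs | neg ; probe: -45

Check, running the answer program on each example:
  22 -> 20 -> 20 -> -20
  -41 -> -43 -> 43 -> -43
  -37 -> -39 -> 39 -> -39
  -50 -> -52 -> 52 -> -52
  33 -> 31 -> 31 -> -31
  probe: 47 -> 45 -> 45 -> -45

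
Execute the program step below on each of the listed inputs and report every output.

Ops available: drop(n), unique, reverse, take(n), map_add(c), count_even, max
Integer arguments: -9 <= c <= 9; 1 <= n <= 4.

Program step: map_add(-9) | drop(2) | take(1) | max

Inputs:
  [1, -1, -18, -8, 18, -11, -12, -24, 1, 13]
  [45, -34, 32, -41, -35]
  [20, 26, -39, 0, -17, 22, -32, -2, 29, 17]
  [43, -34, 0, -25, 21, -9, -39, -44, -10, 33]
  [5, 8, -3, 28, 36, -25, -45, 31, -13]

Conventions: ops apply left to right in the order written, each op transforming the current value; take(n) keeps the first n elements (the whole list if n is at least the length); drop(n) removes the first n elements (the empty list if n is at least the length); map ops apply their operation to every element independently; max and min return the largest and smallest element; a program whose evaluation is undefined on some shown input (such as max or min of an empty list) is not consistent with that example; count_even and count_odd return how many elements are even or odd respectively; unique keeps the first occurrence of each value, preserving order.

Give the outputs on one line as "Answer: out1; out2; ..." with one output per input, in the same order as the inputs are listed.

-27; 23; -48; -9; -12

Execution, op by op:
  [1, -1, -18, -8, 18, -11, -12, -24, 1, 13] -> [-8, -10, -27, -17, 9, -20, -21, -33, -8, 4] -> [-27, -17, 9, -20, -21, -33, -8, 4] -> [-27] -> -27
  [45, -34, 32, -41, -35] -> [36, -43, 23, -50, -44] -> [23, -50, -44] -> [23] -> 23
  [20, 26, -39, 0, -17, 22, -32, -2, 29, 17] -> [11, 17, -48, -9, -26, 13, -41, -11, 20, 8] -> [-48, -9, -26, 13, -41, -11, 20, 8] -> [-48] -> -48
  [43, -34, 0, -25, 21, -9, -39, -44, -10, 33] -> [34, -43, -9, -34, 12, -18, -48, -53, -19, 24] -> [-9, -34, 12, -18, -48, -53, -19, 24] -> [-9] -> -9
  [5, 8, -3, 28, 36, -25, -45, 31, -13] -> [-4, -1, -12, 19, 27, -34, -54, 22, -22] -> [-12, 19, 27, -34, -54, 22, -22] -> [-12] -> -12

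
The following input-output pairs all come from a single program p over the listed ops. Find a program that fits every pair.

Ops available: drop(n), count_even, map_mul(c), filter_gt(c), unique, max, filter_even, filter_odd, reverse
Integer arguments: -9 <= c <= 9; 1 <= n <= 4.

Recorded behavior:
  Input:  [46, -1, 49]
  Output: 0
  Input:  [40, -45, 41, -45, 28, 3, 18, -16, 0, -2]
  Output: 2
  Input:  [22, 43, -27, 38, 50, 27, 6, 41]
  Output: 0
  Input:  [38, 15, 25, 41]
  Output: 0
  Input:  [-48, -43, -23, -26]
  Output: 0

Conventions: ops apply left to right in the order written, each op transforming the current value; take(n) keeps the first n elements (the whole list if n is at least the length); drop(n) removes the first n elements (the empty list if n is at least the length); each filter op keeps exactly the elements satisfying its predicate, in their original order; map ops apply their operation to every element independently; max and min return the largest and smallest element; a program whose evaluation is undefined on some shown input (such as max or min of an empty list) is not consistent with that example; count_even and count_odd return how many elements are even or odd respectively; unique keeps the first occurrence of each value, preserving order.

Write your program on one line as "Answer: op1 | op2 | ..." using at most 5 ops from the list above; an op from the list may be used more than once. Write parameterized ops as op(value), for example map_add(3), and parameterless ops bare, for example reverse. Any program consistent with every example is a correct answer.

reverse | filter_even | reverse | drop(4) | count_even

Check, running the answer program on each example:
  [46, -1, 49] -> [49, -1, 46] -> [46] -> [46] -> [] -> 0
  [40, -45, 41, -45, 28, 3, 18, -16, 0, -2] -> [-2, 0, -16, 18, 3, 28, -45, 41, -45, 40] -> [-2, 0, -16, 18, 28, 40] -> [40, 28, 18, -16, 0, -2] -> [0, -2] -> 2
  [22, 43, -27, 38, 50, 27, 6, 41] -> [41, 6, 27, 50, 38, -27, 43, 22] -> [6, 50, 38, 22] -> [22, 38, 50, 6] -> [] -> 0
  [38, 15, 25, 41] -> [41, 25, 15, 38] -> [38] -> [38] -> [] -> 0
  [-48, -43, -23, -26] -> [-26, -23, -43, -48] -> [-26, -48] -> [-48, -26] -> [] -> 0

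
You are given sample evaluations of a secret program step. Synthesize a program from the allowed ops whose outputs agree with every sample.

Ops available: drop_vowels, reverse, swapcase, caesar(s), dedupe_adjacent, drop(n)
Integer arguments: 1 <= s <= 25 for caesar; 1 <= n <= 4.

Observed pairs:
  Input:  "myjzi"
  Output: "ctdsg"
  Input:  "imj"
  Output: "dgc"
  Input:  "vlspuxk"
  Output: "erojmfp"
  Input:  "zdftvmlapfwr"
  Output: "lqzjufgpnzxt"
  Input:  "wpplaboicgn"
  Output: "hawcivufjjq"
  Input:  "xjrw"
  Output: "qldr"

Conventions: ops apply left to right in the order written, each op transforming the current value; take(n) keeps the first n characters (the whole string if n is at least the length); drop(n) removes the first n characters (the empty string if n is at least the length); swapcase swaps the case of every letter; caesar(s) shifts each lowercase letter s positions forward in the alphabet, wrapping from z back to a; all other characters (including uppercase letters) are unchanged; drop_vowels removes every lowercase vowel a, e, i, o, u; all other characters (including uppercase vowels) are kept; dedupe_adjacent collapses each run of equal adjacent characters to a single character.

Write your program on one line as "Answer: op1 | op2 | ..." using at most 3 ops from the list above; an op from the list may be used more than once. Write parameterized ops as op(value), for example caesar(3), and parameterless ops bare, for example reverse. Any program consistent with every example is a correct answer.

reverse | caesar(14) | caesar(6)

Check, running the answer program on each example:
  "myjzi" -> "izjym" -> "wnxma" -> "ctdsg"
  "imj" -> "jmi" -> "xaw" -> "dgc"
  "vlspuxk" -> "kxupslv" -> "ylidgzj" -> "erojmfp"
  "zdftvmlapfwr" -> "rwfpalmvtfdz" -> "fktdozajhtrn" -> "lqzjufgpnzxt"
  "wpplaboicgn" -> "ngciobalppw" -> "buqwcpozddk" -> "hawcivufjjq"
  "xjrw" -> "wrjx" -> "kfxl" -> "qldr"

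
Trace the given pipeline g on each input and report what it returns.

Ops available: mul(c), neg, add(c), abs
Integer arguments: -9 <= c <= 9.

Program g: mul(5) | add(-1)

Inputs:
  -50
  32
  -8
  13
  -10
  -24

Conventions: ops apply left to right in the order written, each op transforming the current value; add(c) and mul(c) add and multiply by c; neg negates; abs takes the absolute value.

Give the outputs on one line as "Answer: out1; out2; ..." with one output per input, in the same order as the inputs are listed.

-251; 159; -41; 64; -51; -121

Execution, op by op:
  -50 -> -250 -> -251
  32 -> 160 -> 159
  -8 -> -40 -> -41
  13 -> 65 -> 64
  -10 -> -50 -> -51
  -24 -> -120 -> -121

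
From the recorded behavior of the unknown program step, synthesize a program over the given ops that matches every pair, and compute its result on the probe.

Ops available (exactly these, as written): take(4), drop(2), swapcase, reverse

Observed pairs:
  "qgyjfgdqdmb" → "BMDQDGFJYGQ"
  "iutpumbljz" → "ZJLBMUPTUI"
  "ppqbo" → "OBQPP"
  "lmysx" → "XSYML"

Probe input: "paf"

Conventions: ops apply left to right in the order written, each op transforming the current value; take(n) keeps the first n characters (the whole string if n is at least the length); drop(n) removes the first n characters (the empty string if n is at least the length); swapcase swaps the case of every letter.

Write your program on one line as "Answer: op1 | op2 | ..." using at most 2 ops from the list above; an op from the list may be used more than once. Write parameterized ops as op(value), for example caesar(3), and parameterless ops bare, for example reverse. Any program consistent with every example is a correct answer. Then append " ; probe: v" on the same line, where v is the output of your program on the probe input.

swapcase | reverse ; probe: "FAP"

Check, running the answer program on each example:
  "qgyjfgdqdmb" -> "QGYJFGDQDMB" -> "BMDQDGFJYGQ"
  "iutpumbljz" -> "IUTPUMBLJZ" -> "ZJLBMUPTUI"
  "ppqbo" -> "PPQBO" -> "OBQPP"
  "lmysx" -> "LMYSX" -> "XSYML"
  probe: "paf" -> "PAF" -> "FAP"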